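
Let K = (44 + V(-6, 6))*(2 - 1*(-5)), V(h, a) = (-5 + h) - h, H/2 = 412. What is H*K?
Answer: 224952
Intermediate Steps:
H = 824 (H = 2*412 = 824)
V(h, a) = -5
K = 273 (K = (44 - 5)*(2 - 1*(-5)) = 39*(2 + 5) = 39*7 = 273)
H*K = 824*273 = 224952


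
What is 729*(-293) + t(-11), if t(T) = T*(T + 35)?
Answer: -213861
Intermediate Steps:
t(T) = T*(35 + T)
729*(-293) + t(-11) = 729*(-293) - 11*(35 - 11) = -213597 - 11*24 = -213597 - 264 = -213861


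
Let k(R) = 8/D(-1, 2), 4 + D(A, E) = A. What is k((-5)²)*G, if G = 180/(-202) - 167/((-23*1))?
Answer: -118376/11615 ≈ -10.192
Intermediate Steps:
D(A, E) = -4 + A
G = 14797/2323 (G = 180*(-1/202) - 167/(-23) = -90/101 - 167*(-1/23) = -90/101 + 167/23 = 14797/2323 ≈ 6.3698)
k(R) = -8/5 (k(R) = 8/(-4 - 1) = 8/(-5) = 8*(-⅕) = -8/5)
k((-5)²)*G = -8/5*14797/2323 = -118376/11615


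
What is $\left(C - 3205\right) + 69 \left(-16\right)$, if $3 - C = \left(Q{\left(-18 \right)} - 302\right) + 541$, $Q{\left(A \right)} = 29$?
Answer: $-4574$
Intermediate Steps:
$C = -265$ ($C = 3 - \left(\left(29 - 302\right) + 541\right) = 3 - \left(-273 + 541\right) = 3 - 268 = -265$)
$\left(C - 3205\right) + 69 \left(-16\right) = \left(-265 - 3205\right) + 69 \left(-16\right) = -3470 - 1104 = -4574$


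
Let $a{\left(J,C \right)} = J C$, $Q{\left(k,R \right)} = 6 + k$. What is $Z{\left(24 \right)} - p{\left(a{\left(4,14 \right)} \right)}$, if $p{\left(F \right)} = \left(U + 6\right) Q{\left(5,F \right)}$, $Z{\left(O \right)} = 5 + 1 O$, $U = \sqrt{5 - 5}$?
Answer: $-37$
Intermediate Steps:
$U = 0$ ($U = \sqrt{0} = 0$)
$Z{\left(O \right)} = 5 + O$
$a{\left(J,C \right)} = C J$
$p{\left(F \right)} = 66$ ($p{\left(F \right)} = \left(0 + 6\right) \left(6 + 5\right) = 6 \cdot 11 = 66$)
$Z{\left(24 \right)} - p{\left(a{\left(4,14 \right)} \right)} = \left(5 + 24\right) - 66 = 29 - 66 = -37$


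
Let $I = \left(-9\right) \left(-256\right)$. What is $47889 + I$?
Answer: $50193$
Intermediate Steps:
$I = 2304$
$47889 + I = 47889 + 2304 = 50193$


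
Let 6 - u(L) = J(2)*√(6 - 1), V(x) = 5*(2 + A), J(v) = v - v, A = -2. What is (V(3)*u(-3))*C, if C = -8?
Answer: 0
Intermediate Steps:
J(v) = 0
V(x) = 0 (V(x) = 5*(2 - 2) = 5*0 = 0)
u(L) = 6 (u(L) = 6 - 0*√(6 - 1) = 6 - 0*√5 = 6 - 1*0 = 6 + 0 = 6)
(V(3)*u(-3))*C = (0*6)*(-8) = 0*(-8) = 0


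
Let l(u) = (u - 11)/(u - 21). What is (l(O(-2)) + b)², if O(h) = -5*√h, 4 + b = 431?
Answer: 4*(-17861321*I + 9606460*√2)/(-391*I + 210*√2) ≈ 1.8282e+5 + 123.15*I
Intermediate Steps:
b = 427 (b = -4 + 431 = 427)
l(u) = (-11 + u)/(-21 + u)
(l(O(-2)) + b)² = ((-11 - 5*I*√2)/(-21 - 5*I*√2) + 427)² = (427 + (-11 - 5*I*√2)/(-21 - 5*I*√2))²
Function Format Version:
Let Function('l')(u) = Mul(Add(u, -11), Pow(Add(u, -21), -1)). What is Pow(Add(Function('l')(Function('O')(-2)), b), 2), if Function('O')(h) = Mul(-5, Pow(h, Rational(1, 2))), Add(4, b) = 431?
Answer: Mul(4, Pow(Add(Mul(-391, I), Mul(210, Pow(2, Rational(1, 2)))), -1), Add(Mul(-17861321, I), Mul(9606460, Pow(2, Rational(1, 2))))) ≈ Add(1.8282e+5, Mul(123.15, I))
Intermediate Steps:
b = 427 (b = Add(-4, 431) = 427)
Function('l')(u) = Mul(Pow(Add(-21, u), -1), Add(-11, u)) (Function('l')(u) = Mul(Add(-11, u), Pow(Add(-21, u), -1)) = Mul(Pow(Add(-21, u), -1), Add(-11, u)))
Pow(Add(Function('l')(Function('O')(-2)), b), 2) = Pow(Add(Mul(Pow(Add(-21, Mul(-5, Pow(-2, Rational(1, 2)))), -1), Add(-11, Mul(-5, Pow(-2, Rational(1, 2))))), 427), 2) = Pow(Add(Mul(Pow(Add(-21, Mul(-5, Mul(I, Pow(2, Rational(1, 2))))), -1), Add(-11, Mul(-5, Mul(I, Pow(2, Rational(1, 2)))))), 427), 2) = Pow(Add(Mul(Pow(Add(-21, Mul(-5, I, Pow(2, Rational(1, 2)))), -1), Add(-11, Mul(-5, I, Pow(2, Rational(1, 2))))), 427), 2) = Pow(Add(427, Mul(Pow(Add(-21, Mul(-5, I, Pow(2, Rational(1, 2)))), -1), Add(-11, Mul(-5, I, Pow(2, Rational(1, 2)))))), 2)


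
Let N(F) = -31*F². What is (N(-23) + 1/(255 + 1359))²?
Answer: 700554229960225/2604996 ≈ 2.6893e+8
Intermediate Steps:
(N(-23) + 1/(255 + 1359))² = (-31*(-23)² + 1/(255 + 1359))² = (-31*529 + 1/1614)² = (-16399 + 1/1614)² = (-26467985/1614)² = 700554229960225/2604996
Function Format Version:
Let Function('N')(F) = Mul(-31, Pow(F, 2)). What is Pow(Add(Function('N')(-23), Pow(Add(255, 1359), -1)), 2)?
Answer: Rational(700554229960225, 2604996) ≈ 2.6893e+8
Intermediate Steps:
Pow(Add(Function('N')(-23), Pow(Add(255, 1359), -1)), 2) = Pow(Add(Mul(-31, Pow(-23, 2)), Pow(Add(255, 1359), -1)), 2) = Pow(Add(Mul(-31, 529), Pow(1614, -1)), 2) = Pow(Add(-16399, Rational(1, 1614)), 2) = Pow(Rational(-26467985, 1614), 2) = Rational(700554229960225, 2604996)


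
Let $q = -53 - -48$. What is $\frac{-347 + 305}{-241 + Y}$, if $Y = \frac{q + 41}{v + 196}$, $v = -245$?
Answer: $\frac{2058}{11845} \approx 0.17374$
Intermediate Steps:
$q = -5$ ($q = -53 + 48 = -5$)
$Y = - \frac{36}{49}$ ($Y = \frac{-5 + 41}{-245 + 196} = \frac{36}{-49} = 36 \left(- \frac{1}{49}\right) = - \frac{36}{49} \approx -0.73469$)
$\frac{-347 + 305}{-241 + Y} = \frac{-347 + 305}{-241 - \frac{36}{49}} = - \frac{42}{- \frac{11845}{49}} = \left(-42\right) \left(- \frac{49}{11845}\right) = \frac{2058}{11845}$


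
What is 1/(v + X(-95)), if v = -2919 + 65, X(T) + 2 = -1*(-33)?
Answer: -1/2823 ≈ -0.00035423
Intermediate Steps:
X(T) = 31 (X(T) = -2 - 1*(-33) = -2 + 33 = 31)
v = -2854
1/(v + X(-95)) = 1/(-2854 + 31) = 1/(-2823) = -1/2823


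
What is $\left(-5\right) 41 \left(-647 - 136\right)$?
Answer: $160515$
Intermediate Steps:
$\left(-5\right) 41 \left(-647 - 136\right) = \left(-205\right) \left(-783\right) = 160515$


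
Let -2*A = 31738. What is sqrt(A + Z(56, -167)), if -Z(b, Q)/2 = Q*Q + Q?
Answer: I*sqrt(71313) ≈ 267.04*I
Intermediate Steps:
A = -15869 (A = -1/2*31738 = -15869)
Z(b, Q) = -2*Q - 2*Q**2 (Z(b, Q) = -2*(Q*Q + Q) = -2*(Q**2 + Q) = -2*(Q + Q**2) = -2*Q - 2*Q**2)
sqrt(A + Z(56, -167)) = sqrt(-15869 - 2*(-167)*(1 - 167)) = sqrt(-15869 - 2*(-167)*(-166)) = sqrt(-15869 - 55444) = sqrt(-71313) = I*sqrt(71313)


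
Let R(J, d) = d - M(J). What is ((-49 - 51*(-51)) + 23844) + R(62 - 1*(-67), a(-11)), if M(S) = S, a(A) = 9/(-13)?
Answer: 341462/13 ≈ 26266.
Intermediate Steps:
a(A) = -9/13 (a(A) = 9*(-1/13) = -9/13)
R(J, d) = d - J
((-49 - 51*(-51)) + 23844) + R(62 - 1*(-67), a(-11)) = ((-49 - 51*(-51)) + 23844) + (-9/13 - (62 - 1*(-67))) = ((-49 + 2601) + 23844) + (-9/13 - (62 + 67)) = (2552 + 23844) + (-9/13 - 1*129) = 26396 + (-9/13 - 129) = 26396 - 1686/13 = 341462/13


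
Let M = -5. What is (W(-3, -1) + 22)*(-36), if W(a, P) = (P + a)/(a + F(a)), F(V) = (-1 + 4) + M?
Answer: -4104/5 ≈ -820.80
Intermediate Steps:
F(V) = -2 (F(V) = (-1 + 4) - 5 = 3 - 5 = -2)
W(a, P) = (P + a)/(-2 + a) (W(a, P) = (P + a)/(a - 2) = (P + a)/(-2 + a))
(W(-3, -1) + 22)*(-36) = ((-1 - 3)/(-2 - 3) + 22)*(-36) = (-4/(-5) + 22)*(-36) = (-1/5*(-4) + 22)*(-36) = (4/5 + 22)*(-36) = (114/5)*(-36) = -4104/5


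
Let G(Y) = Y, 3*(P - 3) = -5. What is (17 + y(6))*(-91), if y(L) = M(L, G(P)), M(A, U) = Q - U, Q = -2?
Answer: -3731/3 ≈ -1243.7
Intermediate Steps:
P = 4/3 (P = 3 + (⅓)*(-5) = 3 - 5/3 = 4/3 ≈ 1.3333)
M(A, U) = -2 - U
y(L) = -10/3 (y(L) = -2 - 1*4/3 = -2 - 4/3 = -10/3)
(17 + y(6))*(-91) = (17 - 10/3)*(-91) = (41/3)*(-91) = -3731/3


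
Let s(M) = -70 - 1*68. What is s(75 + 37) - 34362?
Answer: -34500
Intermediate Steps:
s(M) = -138 (s(M) = -70 - 68 = -138)
s(75 + 37) - 34362 = -138 - 34362 = -34500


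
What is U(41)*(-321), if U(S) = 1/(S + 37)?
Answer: -107/26 ≈ -4.1154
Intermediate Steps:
U(S) = 1/(37 + S)
U(41)*(-321) = -321/(37 + 41) = -321/78 = (1/78)*(-321) = -107/26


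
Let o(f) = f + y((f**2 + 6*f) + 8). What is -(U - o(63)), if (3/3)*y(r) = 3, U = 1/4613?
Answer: 304457/4613 ≈ 66.000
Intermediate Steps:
U = 1/4613 ≈ 0.00021678
y(r) = 3
o(f) = 3 + f (o(f) = f + 3 = 3 + f)
-(U - o(63)) = -(1/4613 - (3 + 63)) = -(1/4613 - 1*66) = -(1/4613 - 66) = -1*(-304457/4613) = 304457/4613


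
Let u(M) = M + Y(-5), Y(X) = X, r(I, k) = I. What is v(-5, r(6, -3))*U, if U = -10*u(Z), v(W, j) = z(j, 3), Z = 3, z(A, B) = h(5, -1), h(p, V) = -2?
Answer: -40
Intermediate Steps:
z(A, B) = -2
v(W, j) = -2
u(M) = -5 + M (u(M) = M - 5 = -5 + M)
U = 20 (U = -10*(-5 + 3) = -10*(-2) = 20)
v(-5, r(6, -3))*U = -2*20 = -40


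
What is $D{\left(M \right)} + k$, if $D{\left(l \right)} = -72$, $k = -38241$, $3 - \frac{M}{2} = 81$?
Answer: $-38313$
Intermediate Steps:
$M = -156$ ($M = 6 - 162 = -156$)
$D{\left(M \right)} + k = -72 - 38241 = -38313$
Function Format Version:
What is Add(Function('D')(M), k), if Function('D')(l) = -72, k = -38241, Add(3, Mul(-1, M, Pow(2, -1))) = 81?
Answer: -38313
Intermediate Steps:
M = -156 (M = Add(6, Mul(-2, 81)) = Add(6, -162) = -156)
Add(Function('D')(M), k) = Add(-72, -38241) = -38313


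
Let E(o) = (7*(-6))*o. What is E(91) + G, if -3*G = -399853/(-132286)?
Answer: -1517191129/396858 ≈ -3823.0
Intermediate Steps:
E(o) = -42*o
G = -399853/396858 (G = -(-399853)/(3*(-132286)) = -(-399853)*(-1)/(3*132286) = -1/3*399853/132286 = -399853/396858 ≈ -1.0075)
E(91) + G = -42*91 - 399853/396858 = -3822 - 399853/396858 = -1517191129/396858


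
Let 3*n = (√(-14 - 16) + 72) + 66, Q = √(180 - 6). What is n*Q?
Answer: √174*(138 + I*√30)/3 ≈ 606.78 + 24.083*I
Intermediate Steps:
Q = √174 ≈ 13.191
n = 46 + I*√30/3 (n = ((√(-14 - 16) + 72) + 66)/3 = ((√(-30) + 72) + 66)/3 = ((I*√30 + 72) + 66)/3 = ((72 + I*√30) + 66)/3 = (138 + I*√30)/3 = 46 + I*√30/3 ≈ 46.0 + 1.8257*I)
n*Q = (46 + I*√30/3)*√174 = √174*(46 + I*√30/3)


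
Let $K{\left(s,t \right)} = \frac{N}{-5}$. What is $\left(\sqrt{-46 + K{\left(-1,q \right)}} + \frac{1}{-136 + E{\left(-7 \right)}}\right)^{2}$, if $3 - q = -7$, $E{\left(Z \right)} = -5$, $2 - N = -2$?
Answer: $\frac{\left(5 - 423 i \sqrt{130}\right)^{2}}{497025} \approx -46.8 - 0.097036 i$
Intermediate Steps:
$N = 4$ ($N = 2 - -2 = 2 + 2 = 4$)
$q = 10$ ($q = 3 - -7 = 3 + 7 = 10$)
$K{\left(s,t \right)} = - \frac{4}{5}$ ($K{\left(s,t \right)} = \frac{4}{-5} = 4 \left(- \frac{1}{5}\right) = - \frac{4}{5}$)
$\left(\sqrt{-46 + K{\left(-1,q \right)}} + \frac{1}{-136 + E{\left(-7 \right)}}\right)^{2} = \left(\sqrt{-46 - \frac{4}{5}} + \frac{1}{-136 - 5}\right)^{2} = \left(\sqrt{- \frac{234}{5}} + \frac{1}{-141}\right)^{2} = \left(\frac{3 i \sqrt{130}}{5} - \frac{1}{141}\right)^{2} = \left(- \frac{1}{141} + \frac{3 i \sqrt{130}}{5}\right)^{2}$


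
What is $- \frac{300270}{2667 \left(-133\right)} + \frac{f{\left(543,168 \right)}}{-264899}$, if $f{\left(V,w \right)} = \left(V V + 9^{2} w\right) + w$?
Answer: $- \frac{9977153215}{31320863063} \approx -0.31855$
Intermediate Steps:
$f{\left(V,w \right)} = V^{2} + 82 w$ ($f{\left(V,w \right)} = \left(V^{2} + 81 w\right) + w = V^{2} + 82 w$)
$- \frac{300270}{2667 \left(-133\right)} + \frac{f{\left(543,168 \right)}}{-264899} = - \frac{300270}{2667 \left(-133\right)} + \frac{543^{2} + 82 \cdot 168}{-264899} = - \frac{300270}{-354711} + \left(294849 + 13776\right) \left(- \frac{1}{264899}\right) = \left(-300270\right) \left(- \frac{1}{354711}\right) + 308625 \left(- \frac{1}{264899}\right) = \frac{100090}{118237} - \frac{308625}{264899} = - \frac{9977153215}{31320863063}$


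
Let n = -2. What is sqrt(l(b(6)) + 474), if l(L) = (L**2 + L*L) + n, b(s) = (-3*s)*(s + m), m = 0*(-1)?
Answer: 10*sqrt(238) ≈ 154.27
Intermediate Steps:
m = 0
b(s) = -3*s**2 (b(s) = (-3*s)*(s + 0) = (-3*s)*s = -3*s**2)
l(L) = -2 + 2*L**2 (l(L) = (L**2 + L*L) - 2 = (L**2 + L**2) - 2 = 2*L**2 - 2 = -2 + 2*L**2)
sqrt(l(b(6)) + 474) = sqrt((-2 + 2*(-3*6**2)**2) + 474) = sqrt((-2 + 2*(-3*36)**2) + 474) = sqrt((-2 + 2*(-108)**2) + 474) = sqrt((-2 + 2*11664) + 474) = sqrt((-2 + 23328) + 474) = sqrt(23326 + 474) = sqrt(23800) = 10*sqrt(238)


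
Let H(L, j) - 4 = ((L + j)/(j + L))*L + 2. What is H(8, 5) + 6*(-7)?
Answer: -28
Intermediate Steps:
H(L, j) = 6 + L (H(L, j) = 4 + (((L + j)/(j + L))*L + 2) = 4 + (((L + j)/(L + j))*L + 2) = 4 + (1*L + 2) = 4 + (L + 2) = 4 + (2 + L) = 6 + L)
H(8, 5) + 6*(-7) = (6 + 8) + 6*(-7) = 14 - 42 = -28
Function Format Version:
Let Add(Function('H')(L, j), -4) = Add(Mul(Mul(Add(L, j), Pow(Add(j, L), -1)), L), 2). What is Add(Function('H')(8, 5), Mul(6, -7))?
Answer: -28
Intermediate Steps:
Function('H')(L, j) = Add(6, L) (Function('H')(L, j) = Add(4, Add(Mul(Mul(Add(L, j), Pow(Add(j, L), -1)), L), 2)) = Add(4, Add(Mul(Mul(Add(L, j), Pow(Add(L, j), -1)), L), 2)) = Add(4, Add(Mul(1, L), 2)) = Add(4, Add(L, 2)) = Add(4, Add(2, L)) = Add(6, L))
Add(Function('H')(8, 5), Mul(6, -7)) = Add(Add(6, 8), Mul(6, -7)) = Add(14, -42) = -28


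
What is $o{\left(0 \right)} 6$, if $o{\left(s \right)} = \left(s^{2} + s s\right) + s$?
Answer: $0$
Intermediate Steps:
$o{\left(s \right)} = s + 2 s^{2}$ ($o{\left(s \right)} = \left(s^{2} + s^{2}\right) + s = 2 s^{2} + s = s + 2 s^{2}$)
$o{\left(0 \right)} 6 = 0 \left(1 + 2 \cdot 0\right) 6 = 0 \left(1 + 0\right) 6 = 0 \cdot 1 \cdot 6 = 0 \cdot 6 = 0$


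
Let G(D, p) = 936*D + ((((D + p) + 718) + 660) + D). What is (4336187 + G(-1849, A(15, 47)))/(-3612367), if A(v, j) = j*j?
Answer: -2605412/3612367 ≈ -0.72125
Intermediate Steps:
A(v, j) = j²
G(D, p) = 1378 + p + 938*D (G(D, p) = 936*D + (((718 + D + p) + 660) + D) = 936*D + ((1378 + D + p) + D) = 936*D + (1378 + p + 2*D) = 1378 + p + 938*D)
(4336187 + G(-1849, A(15, 47)))/(-3612367) = (4336187 + (1378 + 47² + 938*(-1849)))/(-3612367) = (4336187 + (1378 + 2209 - 1734362))*(-1/3612367) = (4336187 - 1730775)*(-1/3612367) = 2605412*(-1/3612367) = -2605412/3612367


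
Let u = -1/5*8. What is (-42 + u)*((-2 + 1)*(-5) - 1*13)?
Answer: 1744/5 ≈ 348.80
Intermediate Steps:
u = -8/5 (u = -1*1/5*8 = -1/5*8 = -8/5 ≈ -1.6000)
(-42 + u)*((-2 + 1)*(-5) - 1*13) = (-42 - 8/5)*((-2 + 1)*(-5) - 1*13) = -218*(-1*(-5) - 13)/5 = -218*(5 - 13)/5 = -218/5*(-8) = 1744/5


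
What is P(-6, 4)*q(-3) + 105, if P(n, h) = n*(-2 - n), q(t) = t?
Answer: 177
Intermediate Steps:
P(-6, 4)*q(-3) + 105 = -1*(-6)*(2 - 6)*(-3) + 105 = -1*(-6)*(-4)*(-3) + 105 = -24*(-3) + 105 = 72 + 105 = 177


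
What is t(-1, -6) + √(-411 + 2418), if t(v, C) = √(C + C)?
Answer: 3*√223 + 2*I*√3 ≈ 44.8 + 3.4641*I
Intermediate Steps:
t(v, C) = √2*√C (t(v, C) = √(2*C) = √2*√C)
t(-1, -6) + √(-411 + 2418) = √2*√(-6) + √(-411 + 2418) = √2*(I*√6) + √2007 = 2*I*√3 + 3*√223 = 3*√223 + 2*I*√3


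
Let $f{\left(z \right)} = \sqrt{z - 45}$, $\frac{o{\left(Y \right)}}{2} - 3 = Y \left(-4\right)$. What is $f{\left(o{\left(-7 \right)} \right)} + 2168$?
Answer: $2168 + \sqrt{17} \approx 2172.1$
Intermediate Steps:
$o{\left(Y \right)} = 6 - 8 Y$ ($o{\left(Y \right)} = 6 + 2 Y \left(-4\right) = 6 + 2 \left(- 4 Y\right) = 6 - 8 Y$)
$f{\left(z \right)} = \sqrt{-45 + z}$
$f{\left(o{\left(-7 \right)} \right)} + 2168 = \sqrt{-45 + \left(6 - -56\right)} + 2168 = \sqrt{-45 + \left(6 + 56\right)} + 2168 = \sqrt{-45 + 62} + 2168 = \sqrt{17} + 2168 = 2168 + \sqrt{17}$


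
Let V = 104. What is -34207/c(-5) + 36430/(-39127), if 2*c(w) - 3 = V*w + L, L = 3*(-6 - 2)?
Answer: 2657125948/21167707 ≈ 125.53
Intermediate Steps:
L = -24 (L = 3*(-8) = -24)
c(w) = -21/2 + 52*w (c(w) = 3/2 + (104*w - 24)/2 = 3/2 + (-24 + 104*w)/2 = 3/2 + (-12 + 52*w) = -21/2 + 52*w)
-34207/c(-5) + 36430/(-39127) = -34207/(-21/2 + 52*(-5)) + 36430/(-39127) = -34207/(-21/2 - 260) + 36430*(-1/39127) = -34207/(-541/2) - 36430/39127 = -34207*(-2/541) - 36430/39127 = 68414/541 - 36430/39127 = 2657125948/21167707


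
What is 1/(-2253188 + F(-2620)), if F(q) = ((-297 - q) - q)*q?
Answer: -1/15203848 ≈ -6.5773e-8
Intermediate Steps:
F(q) = q*(-297 - 2*q) (F(q) = (-297 - 2*q)*q = q*(-297 - 2*q))
1/(-2253188 + F(-2620)) = 1/(-2253188 - 1*(-2620)*(297 + 2*(-2620))) = 1/(-2253188 - 1*(-2620)*(297 - 5240)) = 1/(-2253188 - 1*(-2620)*(-4943)) = 1/(-2253188 - 12950660) = 1/(-15203848) = -1/15203848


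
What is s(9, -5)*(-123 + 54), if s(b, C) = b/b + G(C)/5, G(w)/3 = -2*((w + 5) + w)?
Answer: -483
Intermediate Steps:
G(w) = -30 - 12*w (G(w) = 3*(-2*((w + 5) + w)) = 3*(-2*((5 + w) + w)) = 3*(-2*(5 + 2*w)) = 3*(-10 - 4*w) = -30 - 12*w)
s(b, C) = -5 - 12*C/5 (s(b, C) = b/b + (-30 - 12*C)/5 = 1 + (-30 - 12*C)*(1/5) = 1 + (-6 - 12*C/5) = -5 - 12*C/5)
s(9, -5)*(-123 + 54) = (-5 - 12/5*(-5))*(-123 + 54) = (-5 + 12)*(-69) = 7*(-69) = -483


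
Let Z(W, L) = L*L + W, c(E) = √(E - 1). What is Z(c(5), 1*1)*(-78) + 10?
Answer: -224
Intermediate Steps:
c(E) = √(-1 + E)
Z(W, L) = W + L² (Z(W, L) = L² + W = W + L²)
Z(c(5), 1*1)*(-78) + 10 = (√(-1 + 5) + (1*1)²)*(-78) + 10 = (√4 + 1²)*(-78) + 10 = (2 + 1)*(-78) + 10 = 3*(-78) + 10 = -234 + 10 = -224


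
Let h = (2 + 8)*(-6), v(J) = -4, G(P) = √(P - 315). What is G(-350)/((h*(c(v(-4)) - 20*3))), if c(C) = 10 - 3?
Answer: I*√665/3180 ≈ 0.0081093*I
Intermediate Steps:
G(P) = √(-315 + P)
c(C) = 7
h = -60 (h = 10*(-6) = -60)
G(-350)/((h*(c(v(-4)) - 20*3))) = √(-315 - 350)/((-60*(7 - 20*3))) = √(-665)/((-60*(7 - 60))) = (I*√665)/((-60*(-53))) = (I*√665)/3180 = (I*√665)*(1/3180) = I*√665/3180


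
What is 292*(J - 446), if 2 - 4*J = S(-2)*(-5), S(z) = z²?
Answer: -128626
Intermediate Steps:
J = 11/2 (J = ½ - (-2)²*(-5)/4 = ½ - (-5) = ½ - ¼*(-20) = ½ + 5 = 11/2 ≈ 5.5000)
292*(J - 446) = 292*(11/2 - 446) = 292*(-881/2) = -128626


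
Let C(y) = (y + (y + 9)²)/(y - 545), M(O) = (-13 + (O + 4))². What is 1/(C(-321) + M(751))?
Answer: 866/476691401 ≈ 1.8167e-6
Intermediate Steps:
M(O) = (-9 + O)² (M(O) = (-13 + (4 + O))² = (-9 + O)²)
C(y) = (y + (9 + y)²)/(-545 + y)
1/(C(-321) + M(751)) = 1/((-321 + (9 - 321)²)/(-545 - 321) + (-9 + 751)²) = 1/((-321 + (-312)²)/(-866) + 742²) = 1/(-(-321 + 97344)/866 + 550564) = 1/(-1/866*97023 + 550564) = 1/(-97023/866 + 550564) = 1/(476691401/866) = 866/476691401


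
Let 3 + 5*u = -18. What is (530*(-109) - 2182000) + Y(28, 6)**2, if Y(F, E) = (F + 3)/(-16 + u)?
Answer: -22847869745/10201 ≈ -2.2398e+6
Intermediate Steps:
u = -21/5 (u = -3/5 + (1/5)*(-18) = -3/5 - 18/5 = -21/5 ≈ -4.2000)
Y(F, E) = -15/101 - 5*F/101 (Y(F, E) = (F + 3)/(-16 - 21/5) = (3 + F)/(-101/5) = (3 + F)*(-5/101) = -15/101 - 5*F/101)
(530*(-109) - 2182000) + Y(28, 6)**2 = (530*(-109) - 2182000) + (-15/101 - 5/101*28)**2 = (-57770 - 2182000) + (-15/101 - 140/101)**2 = -2239770 + (-155/101)**2 = -2239770 + 24025/10201 = -22847869745/10201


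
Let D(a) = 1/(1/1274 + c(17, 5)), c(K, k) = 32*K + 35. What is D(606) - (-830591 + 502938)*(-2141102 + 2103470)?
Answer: -9095362845740038/737647 ≈ -1.2330e+10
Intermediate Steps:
c(K, k) = 35 + 32*K
D(a) = 1274/737647 (D(a) = 1/(1/1274 + (35 + 32*17)) = 1/(1/1274 + (35 + 544)) = 1/(1/1274 + 579) = 1/(737647/1274) = 1274/737647)
D(606) - (-830591 + 502938)*(-2141102 + 2103470) = 1274/737647 - (-830591 + 502938)*(-2141102 + 2103470) = 1274/737647 - (-327653)*(-37632) = 1274/737647 - 1*12330237696 = 1274/737647 - 12330237696 = -9095362845740038/737647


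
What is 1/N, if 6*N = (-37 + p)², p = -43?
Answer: 3/3200 ≈ 0.00093750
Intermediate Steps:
N = 3200/3 (N = (-37 - 43)²/6 = (⅙)*(-80)² = (⅙)*6400 = 3200/3 ≈ 1066.7)
1/N = 1/(3200/3) = 3/3200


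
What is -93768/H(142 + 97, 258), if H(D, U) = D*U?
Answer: -15628/10277 ≈ -1.5207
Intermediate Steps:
-93768/H(142 + 97, 258) = -93768*1/(258*(142 + 97)) = -93768/(239*258) = -93768/61662 = -93768*1/61662 = -15628/10277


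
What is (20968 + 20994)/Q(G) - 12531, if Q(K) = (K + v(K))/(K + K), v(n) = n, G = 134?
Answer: 29431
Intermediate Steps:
Q(K) = 1 (Q(K) = (K + K)/(K + K) = (2*K)/((2*K)) = (2*K)*(1/(2*K)) = 1)
(20968 + 20994)/Q(G) - 12531 = (20968 + 20994)/1 - 12531 = 41962*1 - 12531 = 41962 - 12531 = 29431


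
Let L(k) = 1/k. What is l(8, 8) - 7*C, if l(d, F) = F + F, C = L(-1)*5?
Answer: 51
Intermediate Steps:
C = -5 (C = 5/(-1) = -1*5 = -5)
l(d, F) = 2*F
l(8, 8) - 7*C = 2*8 - 7*(-5) = 16 + 35 = 51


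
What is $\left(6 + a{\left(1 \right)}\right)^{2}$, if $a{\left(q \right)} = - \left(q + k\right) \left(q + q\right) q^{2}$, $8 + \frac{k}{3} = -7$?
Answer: $8836$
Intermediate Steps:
$k = -45$ ($k = -24 + 3 \left(-7\right) = -24 - 21 = -45$)
$a{\left(q \right)} = - 2 q^{3} \left(-45 + q\right)$ ($a{\left(q \right)} = - \left(q - 45\right) \left(q + q\right) q^{2} = - \left(-45 + q\right) 2 q q^{2} = - 2 q \left(-45 + q\right) q^{2} = - 2 q^{3} \left(-45 + q\right)$)
$\left(6 + a{\left(1 \right)}\right)^{2} = \left(6 + 2 \cdot 1^{3} \left(45 - 1\right)\right)^{2} = \left(6 + 2 \cdot 1 \left(45 - 1\right)\right)^{2} = \left(6 + 2 \cdot 1 \cdot 44\right)^{2} = \left(6 + 88\right)^{2} = 94^{2} = 8836$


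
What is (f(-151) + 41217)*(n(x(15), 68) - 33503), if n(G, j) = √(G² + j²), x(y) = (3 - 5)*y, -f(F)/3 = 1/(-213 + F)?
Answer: -502645207473/364 + 15002991*√1381/182 ≈ -1.3778e+9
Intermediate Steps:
f(F) = -3/(-213 + F)
x(y) = -2*y
(f(-151) + 41217)*(n(x(15), 68) - 33503) = (-3/(-213 - 151) + 41217)*(√((-2*15)² + 68²) - 33503) = (-3/(-364) + 41217)*(√((-30)² + 4624) - 33503) = (-3*(-1/364) + 41217)*(√(900 + 4624) - 33503) = (3/364 + 41217)*(√5524 - 33503) = 15002991*(2*√1381 - 33503)/364 = 15002991*(-33503 + 2*√1381)/364 = -502645207473/364 + 15002991*√1381/182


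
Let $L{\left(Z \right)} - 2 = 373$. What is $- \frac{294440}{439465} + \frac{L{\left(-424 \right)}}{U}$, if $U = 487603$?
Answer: $- \frac{28681005589}{42856890479} \approx -0.66923$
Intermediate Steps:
$L{\left(Z \right)} = 375$ ($L{\left(Z \right)} = 2 + 373 = 375$)
$- \frac{294440}{439465} + \frac{L{\left(-424 \right)}}{U} = - \frac{294440}{439465} + \frac{375}{487603} = \left(-294440\right) \frac{1}{439465} + 375 \cdot \frac{1}{487603} = - \frac{58888}{87893} + \frac{375}{487603} = - \frac{28681005589}{42856890479}$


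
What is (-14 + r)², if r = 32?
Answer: 324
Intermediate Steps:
(-14 + r)² = (-14 + 32)² = 18² = 324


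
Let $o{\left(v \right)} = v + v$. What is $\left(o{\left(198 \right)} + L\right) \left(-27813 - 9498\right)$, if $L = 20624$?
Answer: $-784277220$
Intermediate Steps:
$o{\left(v \right)} = 2 v$
$\left(o{\left(198 \right)} + L\right) \left(-27813 - 9498\right) = \left(2 \cdot 198 + 20624\right) \left(-27813 - 9498\right) = \left(396 + 20624\right) \left(-37311\right) = 21020 \left(-37311\right) = -784277220$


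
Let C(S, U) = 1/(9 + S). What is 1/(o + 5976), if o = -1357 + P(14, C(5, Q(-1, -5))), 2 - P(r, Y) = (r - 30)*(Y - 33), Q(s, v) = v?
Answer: 7/28659 ≈ 0.00024425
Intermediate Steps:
P(r, Y) = 2 - (-33 + Y)*(-30 + r) (P(r, Y) = 2 - (r - 30)*(Y - 33) = 2 - (-30 + r)*(-33 + Y) = 2 - (-33 + Y)*(-30 + r))
o = -13173/7 (o = -1357 + (-988 + 30/(9 + 5) + 33*14 - 1*14/(9 + 5)) = -1357 + (-988 + 30/14 + 462 - 1*14/14) = -1357 + (-988 + 30*(1/14) + 462 - 1*1/14*14) = -1357 + (-988 + 15/7 + 462 - 1) = -1357 - 3674/7 = -13173/7 ≈ -1881.9)
1/(o + 5976) = 1/(-13173/7 + 5976) = 1/(28659/7) = 7/28659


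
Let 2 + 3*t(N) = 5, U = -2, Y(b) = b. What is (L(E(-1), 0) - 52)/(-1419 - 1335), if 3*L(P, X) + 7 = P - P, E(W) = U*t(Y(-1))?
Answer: 163/8262 ≈ 0.019729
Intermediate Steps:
t(N) = 1 (t(N) = -⅔ + (⅓)*5 = -⅔ + 5/3 = 1)
E(W) = -2 (E(W) = -2*1 = -2)
L(P, X) = -7/3 (L(P, X) = -7/3 + (P - P)/3 = -7/3 + (⅓)*0 = -7/3 + 0 = -7/3)
(L(E(-1), 0) - 52)/(-1419 - 1335) = (-7/3 - 52)/(-1419 - 1335) = -163/3/(-2754) = -163/3*(-1/2754) = 163/8262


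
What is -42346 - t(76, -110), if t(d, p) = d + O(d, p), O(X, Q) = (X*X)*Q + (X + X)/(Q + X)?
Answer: 10080022/17 ≈ 5.9294e+5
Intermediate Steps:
O(X, Q) = Q*X² + 2*X/(Q + X) (O(X, Q) = X²*Q + (2*X)/(Q + X) = Q*X² + 2*X/(Q + X))
t(d, p) = d + d*(2 + d*p² + p*d²)/(d + p) (t(d, p) = d + d*(2 + p*d² + d*p²)/(p + d) = d + d*(2 + d*p² + p*d²)/(d + p))
-42346 - t(76, -110) = -42346 - 76*(2 + 76 - 110 + 76*(-110)² - 110*76²)/(76 - 110) = -42346 - 76*(2 + 76 - 110 + 76*12100 - 110*5776)/(-34) = -42346 - 76*(-1)*(2 + 76 - 110 + 919600 - 635360)/34 = -42346 - 76*(-1)*284208/34 = -42346 - 1*(-10799904/17) = -42346 + 10799904/17 = 10080022/17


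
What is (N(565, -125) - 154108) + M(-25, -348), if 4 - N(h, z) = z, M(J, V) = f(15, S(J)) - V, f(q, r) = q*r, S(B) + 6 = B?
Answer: -154096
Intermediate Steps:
S(B) = -6 + B
M(J, V) = -90 - V + 15*J (M(J, V) = 15*(-6 + J) - V = (-90 + 15*J) - V = -90 - V + 15*J)
N(h, z) = 4 - z
(N(565, -125) - 154108) + M(-25, -348) = ((4 - 1*(-125)) - 154108) + (-90 - 1*(-348) + 15*(-25)) = ((4 + 125) - 154108) + (-90 + 348 - 375) = (129 - 154108) - 117 = -153979 - 117 = -154096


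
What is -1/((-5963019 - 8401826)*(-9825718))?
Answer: -1/141144916083710 ≈ -7.0849e-15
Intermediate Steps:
-1/((-5963019 - 8401826)*(-9825718)) = -(-1)/((-14364845)*9825718) = -(-1)*(-1)/(14364845*9825718) = -1*1/141144916083710 = -1/141144916083710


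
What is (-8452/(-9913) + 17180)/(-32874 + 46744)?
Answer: 85156896/68746655 ≈ 1.2387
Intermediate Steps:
(-8452/(-9913) + 17180)/(-32874 + 46744) = (-8452*(-1/9913) + 17180)/13870 = (8452/9913 + 17180)*(1/13870) = (170313792/9913)*(1/13870) = 85156896/68746655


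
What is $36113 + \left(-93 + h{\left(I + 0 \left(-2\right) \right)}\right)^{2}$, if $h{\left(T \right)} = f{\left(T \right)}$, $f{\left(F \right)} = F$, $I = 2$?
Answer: $44394$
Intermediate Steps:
$h{\left(T \right)} = T$
$36113 + \left(-93 + h{\left(I + 0 \left(-2\right) \right)}\right)^{2} = 36113 + \left(-93 + \left(2 + 0 \left(-2\right)\right)\right)^{2} = 36113 + \left(-93 + \left(2 + 0\right)\right)^{2} = 36113 + \left(-93 + 2\right)^{2} = 36113 + \left(-91\right)^{2} = 36113 + 8281 = 44394$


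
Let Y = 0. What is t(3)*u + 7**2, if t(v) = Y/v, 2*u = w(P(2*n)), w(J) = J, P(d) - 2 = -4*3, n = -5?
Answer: 49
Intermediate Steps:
P(d) = -10 (P(d) = 2 - 4*3 = 2 - 12 = -10)
u = -5 (u = (1/2)*(-10) = -5)
t(v) = 0 (t(v) = 0/v = 0)
t(3)*u + 7**2 = 0*(-5) + 7**2 = 0 + 49 = 49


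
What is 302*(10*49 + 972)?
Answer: 441524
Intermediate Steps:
302*(10*49 + 972) = 302*(490 + 972) = 302*1462 = 441524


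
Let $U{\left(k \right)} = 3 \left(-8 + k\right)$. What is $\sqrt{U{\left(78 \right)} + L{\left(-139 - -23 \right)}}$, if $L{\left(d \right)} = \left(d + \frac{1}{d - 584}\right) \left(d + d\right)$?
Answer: $\frac{2 \sqrt{8306214}}{35} \approx 164.69$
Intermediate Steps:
$U{\left(k \right)} = -24 + 3 k$
$L{\left(d \right)} = 2 d \left(d + \frac{1}{-584 + d}\right)$ ($L{\left(d \right)} = \left(d + \frac{1}{d - 584}\right) 2 d = \left(d + \frac{1}{-584 + d}\right) 2 d = 2 d \left(d + \frac{1}{-584 + d}\right)$)
$\sqrt{U{\left(78 \right)} + L{\left(-139 - -23 \right)}} = \sqrt{\left(-24 + 3 \cdot 78\right) + \frac{2 \left(-139 - -23\right) \left(1 + \left(-139 - -23\right)^{2} - 584 \left(-139 - -23\right)\right)}{-584 - 116}} = \sqrt{\left(-24 + 234\right) + \frac{2 \left(-139 + 23\right) \left(1 + \left(-139 + 23\right)^{2} - 584 \left(-139 + 23\right)\right)}{-584 + \left(-139 + 23\right)}} = \sqrt{210 + 2 \left(-116\right) \frac{1}{-584 - 116} \left(1 + \left(-116\right)^{2} - -67744\right)} = \sqrt{210 + 2 \left(-116\right) \frac{1}{-700} \left(1 + 13456 + 67744\right)} = \sqrt{210 + 2 \left(-116\right) \left(- \frac{1}{700}\right) 81201} = \sqrt{210 + \frac{4709658}{175}} = \sqrt{\frac{4746408}{175}} = \frac{2 \sqrt{8306214}}{35}$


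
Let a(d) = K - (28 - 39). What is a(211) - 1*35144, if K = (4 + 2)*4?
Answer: -35109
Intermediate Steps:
K = 24 (K = 6*4 = 24)
a(d) = 35 (a(d) = 24 - (28 - 39) = 24 - 1*(-11) = 24 + 11 = 35)
a(211) - 1*35144 = 35 - 1*35144 = 35 - 35144 = -35109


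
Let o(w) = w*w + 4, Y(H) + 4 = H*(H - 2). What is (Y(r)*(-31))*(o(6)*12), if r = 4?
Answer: -59520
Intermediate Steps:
Y(H) = -4 + H*(-2 + H) (Y(H) = -4 + H*(H - 2) = -4 + H*(-2 + H))
o(w) = 4 + w² (o(w) = w² + 4 = 4 + w²)
(Y(r)*(-31))*(o(6)*12) = ((-4 + 4² - 2*4)*(-31))*((4 + 6²)*12) = ((-4 + 16 - 8)*(-31))*((4 + 36)*12) = (4*(-31))*(40*12) = -124*480 = -59520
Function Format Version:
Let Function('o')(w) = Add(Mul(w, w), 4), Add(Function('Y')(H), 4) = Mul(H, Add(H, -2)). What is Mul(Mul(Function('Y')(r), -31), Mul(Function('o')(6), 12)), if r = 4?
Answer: -59520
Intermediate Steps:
Function('Y')(H) = Add(-4, Mul(H, Add(-2, H))) (Function('Y')(H) = Add(-4, Mul(H, Add(H, -2))) = Add(-4, Mul(H, Add(-2, H))))
Function('o')(w) = Add(4, Pow(w, 2)) (Function('o')(w) = Add(Pow(w, 2), 4) = Add(4, Pow(w, 2)))
Mul(Mul(Function('Y')(r), -31), Mul(Function('o')(6), 12)) = Mul(Mul(Add(-4, Pow(4, 2), Mul(-2, 4)), -31), Mul(Add(4, Pow(6, 2)), 12)) = Mul(Mul(Add(-4, 16, -8), -31), Mul(Add(4, 36), 12)) = Mul(Mul(4, -31), Mul(40, 12)) = Mul(-124, 480) = -59520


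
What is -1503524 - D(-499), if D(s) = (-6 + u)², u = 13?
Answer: -1503573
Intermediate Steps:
D(s) = 49 (D(s) = (-6 + 13)² = 7² = 49)
-1503524 - D(-499) = -1503524 - 1*49 = -1503524 - 49 = -1503573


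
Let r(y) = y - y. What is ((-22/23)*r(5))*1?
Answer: 0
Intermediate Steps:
r(y) = 0
((-22/23)*r(5))*1 = (-22/23*0)*1 = (-22*1/23*0)*1 = -22/23*0*1 = 0*1 = 0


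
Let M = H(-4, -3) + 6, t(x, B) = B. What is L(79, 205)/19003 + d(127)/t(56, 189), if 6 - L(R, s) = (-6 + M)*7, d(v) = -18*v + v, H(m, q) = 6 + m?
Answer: -41028989/3591567 ≈ -11.424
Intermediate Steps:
M = 8 (M = (6 - 4) + 6 = 2 + 6 = 8)
d(v) = -17*v
L(R, s) = -8 (L(R, s) = 6 - (-6 + 8)*7 = 6 - 2*7 = 6 - 1*14 = 6 - 14 = -8)
L(79, 205)/19003 + d(127)/t(56, 189) = -8/19003 - 17*127/189 = -8*1/19003 - 2159*1/189 = -8/19003 - 2159/189 = -41028989/3591567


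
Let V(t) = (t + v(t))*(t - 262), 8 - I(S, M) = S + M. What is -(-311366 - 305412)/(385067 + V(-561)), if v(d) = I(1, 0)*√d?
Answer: 30721712180/43272854693 + 3553258058*I*√561/735638529781 ≈ 0.70995 + 0.1144*I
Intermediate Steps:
I(S, M) = 8 - M - S (I(S, M) = 8 - (S + M) = 8 - (M + S) = 8 + (-M - S) = 8 - M - S)
v(d) = 7*√d (v(d) = (8 - 1*0 - 1*1)*√d = (8 + 0 - 1)*√d = 7*√d)
V(t) = (-262 + t)*(t + 7*√t) (V(t) = (t + 7*√t)*(t - 262) = (t + 7*√t)*(-262 + t) = (-262 + t)*(t + 7*√t))
-(-311366 - 305412)/(385067 + V(-561)) = -(-311366 - 305412)/(385067 + ((-561)² - 1834*I*√561 - 262*(-561) + 7*(-561)^(3/2))) = -(-616778)/(385067 + (314721 - 1834*I*√561 + 146982 + 7*(-561*I*√561))) = -(-616778)/(385067 + (314721 - 1834*I*√561 + 146982 - 3927*I*√561)) = -(-616778)/(385067 + (461703 - 5761*I*√561)) = -(-616778)/(846770 - 5761*I*√561) = 616778/(846770 - 5761*I*√561)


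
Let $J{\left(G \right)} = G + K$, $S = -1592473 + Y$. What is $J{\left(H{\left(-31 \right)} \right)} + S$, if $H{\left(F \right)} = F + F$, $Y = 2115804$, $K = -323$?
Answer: $522946$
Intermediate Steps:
$H{\left(F \right)} = 2 F$
$S = 523331$ ($S = -1592473 + 2115804 = 523331$)
$J{\left(G \right)} = -323 + G$ ($J{\left(G \right)} = G - 323 = -323 + G$)
$J{\left(H{\left(-31 \right)} \right)} + S = \left(-323 + 2 \left(-31\right)\right) + 523331 = \left(-323 - 62\right) + 523331 = -385 + 523331 = 522946$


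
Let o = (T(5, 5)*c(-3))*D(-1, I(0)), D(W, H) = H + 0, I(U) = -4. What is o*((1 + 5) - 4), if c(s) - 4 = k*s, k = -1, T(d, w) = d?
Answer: -280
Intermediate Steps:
D(W, H) = H
c(s) = 4 - s
o = -140 (o = (5*(4 - 1*(-3)))*(-4) = (5*(4 + 3))*(-4) = (5*7)*(-4) = 35*(-4) = -140)
o*((1 + 5) - 4) = -140*((1 + 5) - 4) = -140*(6 - 4) = -140*2 = -280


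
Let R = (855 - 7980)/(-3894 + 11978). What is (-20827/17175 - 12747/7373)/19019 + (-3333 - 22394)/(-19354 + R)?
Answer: 10221096632808700256/7690408276192023525 ≈ 1.3291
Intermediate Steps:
R = -7125/8084 ≈ -0.88137
(-20827/17175 - 12747/7373)/19019 + (-3333 - 22394)/(-19354 + R) = (-20827/17175 - 12747/7373)/19019 + (-3333 - 22394)/(-19354 - 7125/8084) = (-20827*1/17175 - 12747*1/7373)*(1/19019) - 25727/(-156464861/8084) = (-20827/17175 - 12747/7373)*(1/19019) - 25727*(-8084/156464861) = -372487196/126631275*1/19019 + 207977068/156464861 = -372487196/2408400219225 + 207977068/156464861 = 10221096632808700256/7690408276192023525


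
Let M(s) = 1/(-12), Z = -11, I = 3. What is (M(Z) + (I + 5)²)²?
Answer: 588289/144 ≈ 4085.3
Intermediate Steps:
M(s) = -1/12
(M(Z) + (I + 5)²)² = (-1/12 + (3 + 5)²)² = (-1/12 + 8²)² = (-1/12 + 64)² = (767/12)² = 588289/144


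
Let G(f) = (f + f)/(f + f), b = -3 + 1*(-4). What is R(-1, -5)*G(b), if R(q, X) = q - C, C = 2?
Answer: -3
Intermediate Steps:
b = -7 (b = -3 - 4 = -7)
G(f) = 1 (G(f) = (2*f)/((2*f)) = (2*f)*(1/(2*f)) = 1)
R(q, X) = -2 + q (R(q, X) = q - 1*2 = q - 2 = -2 + q)
R(-1, -5)*G(b) = (-2 - 1)*1 = -3*1 = -3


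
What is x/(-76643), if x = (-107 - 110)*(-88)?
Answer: -2728/10949 ≈ -0.24916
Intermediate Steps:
x = 19096 (x = -217*(-88) = 19096)
x/(-76643) = 19096/(-76643) = 19096*(-1/76643) = -2728/10949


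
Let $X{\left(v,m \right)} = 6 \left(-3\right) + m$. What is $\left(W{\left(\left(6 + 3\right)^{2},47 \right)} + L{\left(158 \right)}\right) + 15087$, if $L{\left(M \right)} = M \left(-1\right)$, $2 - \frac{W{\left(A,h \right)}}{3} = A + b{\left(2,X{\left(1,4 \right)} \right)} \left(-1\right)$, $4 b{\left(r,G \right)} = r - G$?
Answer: $14704$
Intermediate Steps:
$X{\left(v,m \right)} = -18 + m$
$b{\left(r,G \right)} = - \frac{G}{4} + \frac{r}{4}$ ($b{\left(r,G \right)} = \frac{r - G}{4} = - \frac{G}{4} + \frac{r}{4}$)
$W{\left(A,h \right)} = 18 - 3 A$ ($W{\left(A,h \right)} = 6 - 3 \left(A + \left(- \frac{-18 + 4}{4} + \frac{1}{4} \cdot 2\right) \left(-1\right)\right) = 6 - 3 \left(A + \left(\left(- \frac{1}{4}\right) \left(-14\right) + \frac{1}{2}\right) \left(-1\right)\right) = 6 - 3 \left(A + \left(\frac{7}{2} + \frac{1}{2}\right) \left(-1\right)\right) = 6 - 3 \left(A + 4 \left(-1\right)\right) = 6 - 3 \left(A - 4\right) = 6 - 3 \left(-4 + A\right) = 6 - \left(-12 + 3 A\right) = 18 - 3 A$)
$L{\left(M \right)} = - M$
$\left(W{\left(\left(6 + 3\right)^{2},47 \right)} + L{\left(158 \right)}\right) + 15087 = \left(\left(18 - 3 \left(6 + 3\right)^{2}\right) - 158\right) + 15087 = \left(\left(18 - 3 \cdot 9^{2}\right) - 158\right) + 15087 = \left(\left(18 - 243\right) - 158\right) + 15087 = \left(-225 - 158\right) + 15087 = -383 + 15087 = 14704$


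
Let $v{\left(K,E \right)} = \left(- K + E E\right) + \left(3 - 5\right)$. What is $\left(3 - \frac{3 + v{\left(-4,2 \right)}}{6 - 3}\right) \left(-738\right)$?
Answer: $0$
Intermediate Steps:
$v{\left(K,E \right)} = -2 + E^{2} - K$ ($v{\left(K,E \right)} = \left(- K + E^{2}\right) - 2 = \left(E^{2} - K\right) - 2 = -2 + E^{2} - K$)
$\left(3 - \frac{3 + v{\left(-4,2 \right)}}{6 - 3}\right) \left(-738\right) = \left(3 - \frac{3 - \left(-2 - 4\right)}{6 - 3}\right) \left(-738\right) = \left(3 - \frac{3 + \left(-2 + 4 + 4\right)}{3}\right) \left(-738\right) = \left(3 - \left(3 + 6\right) \frac{1}{3}\right) \left(-738\right) = \left(3 - 9 \cdot \frac{1}{3}\right) \left(-738\right) = \left(3 - 3\right) \left(-738\right) = 0 \left(-738\right) = 0$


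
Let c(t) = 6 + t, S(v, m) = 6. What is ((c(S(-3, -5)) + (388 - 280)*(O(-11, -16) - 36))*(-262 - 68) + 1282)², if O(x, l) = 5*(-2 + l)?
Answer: 20141802913444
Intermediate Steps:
O(x, l) = -10 + 5*l
((c(S(-3, -5)) + (388 - 280)*(O(-11, -16) - 36))*(-262 - 68) + 1282)² = (((6 + 6) + (388 - 280)*((-10 + 5*(-16)) - 36))*(-262 - 68) + 1282)² = ((12 + 108*((-10 - 80) - 36))*(-330) + 1282)² = ((12 + 108*(-90 - 36))*(-330) + 1282)² = ((12 + 108*(-126))*(-330) + 1282)² = ((12 - 13608)*(-330) + 1282)² = (-13596*(-330) + 1282)² = (4486680 + 1282)² = 4487962² = 20141802913444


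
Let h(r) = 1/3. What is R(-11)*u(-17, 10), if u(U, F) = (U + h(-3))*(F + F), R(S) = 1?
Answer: -1000/3 ≈ -333.33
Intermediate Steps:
h(r) = ⅓
u(U, F) = 2*F*(⅓ + U) (u(U, F) = (U + ⅓)*(F + F) = (⅓ + U)*(2*F) = 2*F*(⅓ + U))
R(-11)*u(-17, 10) = 1*((⅔)*10*(1 + 3*(-17))) = 1*((⅔)*10*(1 - 51)) = 1*((⅔)*10*(-50)) = 1*(-1000/3) = -1000/3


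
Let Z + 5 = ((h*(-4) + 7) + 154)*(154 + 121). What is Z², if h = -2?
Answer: 2159460900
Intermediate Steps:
Z = 46470 (Z = -5 + ((-2*(-4) + 7) + 154)*(154 + 121) = -5 + ((8 + 7) + 154)*275 = -5 + (15 + 154)*275 = -5 + 169*275 = -5 + 46475 = 46470)
Z² = 46470² = 2159460900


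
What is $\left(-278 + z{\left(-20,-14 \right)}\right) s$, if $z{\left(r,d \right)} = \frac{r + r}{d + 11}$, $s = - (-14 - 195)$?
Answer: $- \frac{165946}{3} \approx -55315.0$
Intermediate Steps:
$s = 209$ ($s = \left(-1\right) \left(-209\right) = 209$)
$z{\left(r,d \right)} = \frac{2 r}{11 + d}$
$\left(-278 + z{\left(-20,-14 \right)}\right) s = \left(-278 + 2 \left(-20\right) \frac{1}{11 - 14}\right) 209 = \left(-278 + 2 \left(-20\right) \frac{1}{-3}\right) 209 = \left(-278 + 2 \left(-20\right) \left(- \frac{1}{3}\right)\right) 209 = \left(-278 + \frac{40}{3}\right) 209 = \left(- \frac{794}{3}\right) 209 = - \frac{165946}{3}$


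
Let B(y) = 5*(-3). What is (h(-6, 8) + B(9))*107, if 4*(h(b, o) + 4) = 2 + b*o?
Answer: -6527/2 ≈ -3263.5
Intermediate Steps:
h(b, o) = -7/2 + b*o/4 (h(b, o) = -4 + (2 + b*o)/4 = -4 + (½ + b*o/4) = -7/2 + b*o/4)
B(y) = -15
(h(-6, 8) + B(9))*107 = ((-7/2 + (¼)*(-6)*8) - 15)*107 = ((-7/2 - 12) - 15)*107 = (-31/2 - 15)*107 = -61/2*107 = -6527/2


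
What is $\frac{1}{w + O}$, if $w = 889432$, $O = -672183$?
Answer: $\frac{1}{217249} \approx 4.603 \cdot 10^{-6}$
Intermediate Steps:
$\frac{1}{w + O} = \frac{1}{889432 - 672183} = \frac{1}{217249}$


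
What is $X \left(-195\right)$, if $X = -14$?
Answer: $2730$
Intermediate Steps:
$X \left(-195\right) = \left(-14\right) \left(-195\right) = 2730$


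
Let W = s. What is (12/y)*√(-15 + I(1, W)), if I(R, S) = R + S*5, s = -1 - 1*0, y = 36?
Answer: I*√19/3 ≈ 1.453*I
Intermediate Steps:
s = -1 (s = -1 + 0 = -1)
W = -1
I(R, S) = R + 5*S
(12/y)*√(-15 + I(1, W)) = (12/36)*√(-15 + (1 + 5*(-1))) = (12*(1/36))*√(-15 + (1 - 5)) = √(-15 - 4)/3 = √(-19)/3 = (I*√19)/3 = I*√19/3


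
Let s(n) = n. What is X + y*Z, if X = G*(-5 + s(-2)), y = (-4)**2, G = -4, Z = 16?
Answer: 284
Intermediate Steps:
y = 16
X = 28 (X = -4*(-5 - 2) = -4*(-7) = 28)
X + y*Z = 28 + 16*16 = 28 + 256 = 284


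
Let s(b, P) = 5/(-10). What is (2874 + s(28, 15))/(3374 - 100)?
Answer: 5747/6548 ≈ 0.87767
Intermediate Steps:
s(b, P) = -½ (s(b, P) = 5*(-⅒) = -½)
(2874 + s(28, 15))/(3374 - 100) = (2874 - ½)/(3374 - 100) = (5747/2)/3274 = (5747/2)*(1/3274) = 5747/6548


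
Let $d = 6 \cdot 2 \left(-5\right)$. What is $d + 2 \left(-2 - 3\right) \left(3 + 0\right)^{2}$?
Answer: $-150$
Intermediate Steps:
$d = -60$ ($d = 12 \left(-5\right) = -60$)
$d + 2 \left(-2 - 3\right) \left(3 + 0\right)^{2} = -60 + 2 \left(-2 - 3\right) \left(3 + 0\right)^{2} = -60 + 2 \left(-5\right) 3^{2} = -60 - 90 = -150$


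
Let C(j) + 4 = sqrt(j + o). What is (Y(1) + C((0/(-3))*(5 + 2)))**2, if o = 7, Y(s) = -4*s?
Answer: (8 - sqrt(7))**2 ≈ 28.668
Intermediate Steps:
C(j) = -4 + sqrt(7 + j) (C(j) = -4 + sqrt(j + 7) = -4 + sqrt(7 + j))
(Y(1) + C((0/(-3))*(5 + 2)))**2 = (-4*1 + (-4 + sqrt(7 + (0/(-3))*(5 + 2))))**2 = (-4 + (-4 + sqrt(7 + (0*(-1/3))*7)))**2 = (-4 + (-4 + sqrt(7 + 0*7)))**2 = (-4 + (-4 + sqrt(7 + 0)))**2 = (-4 + (-4 + sqrt(7)))**2 = (-8 + sqrt(7))**2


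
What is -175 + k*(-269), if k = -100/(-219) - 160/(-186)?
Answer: -1197645/2263 ≈ -529.23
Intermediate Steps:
k = 2980/2263 (k = -100*(-1/219) - 160*(-1/186) = 100/219 + 80/93 = 2980/2263 ≈ 1.3168)
-175 + k*(-269) = -175 + (2980/2263)*(-269) = -175 - 801620/2263 = -1197645/2263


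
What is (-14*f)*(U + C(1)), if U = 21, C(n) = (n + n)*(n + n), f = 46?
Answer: -16100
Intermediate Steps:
C(n) = 4*n² (C(n) = (2*n)*(2*n) = 4*n²)
(-14*f)*(U + C(1)) = (-14*46)*(21 + 4*1²) = -644*(21 + 4*1) = -644*(21 + 4) = -644*25 = -16100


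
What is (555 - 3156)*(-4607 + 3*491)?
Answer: 8151534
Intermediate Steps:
(555 - 3156)*(-4607 + 3*491) = -2601*(-4607 + 1473) = -2601*(-3134) = 8151534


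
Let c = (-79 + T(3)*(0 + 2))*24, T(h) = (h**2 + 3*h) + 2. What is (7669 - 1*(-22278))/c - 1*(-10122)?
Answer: 9444245/936 ≈ 10090.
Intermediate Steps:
T(h) = 2 + h**2 + 3*h
c = -936 (c = (-79 + (2 + 3**2 + 3*3)*(0 + 2))*24 = (-79 + (2 + 9 + 9)*2)*24 = (-79 + 20*2)*24 = (-79 + 40)*24 = -39*24 = -936)
(7669 - 1*(-22278))/c - 1*(-10122) = (7669 - 1*(-22278))/(-936) - 1*(-10122) = (7669 + 22278)*(-1/936) + 10122 = 29947*(-1/936) + 10122 = -29947/936 + 10122 = 9444245/936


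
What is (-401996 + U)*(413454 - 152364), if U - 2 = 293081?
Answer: -28436095170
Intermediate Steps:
U = 293083 (U = 2 + 293081 = 293083)
(-401996 + U)*(413454 - 152364) = (-401996 + 293083)*(413454 - 152364) = -108913*261090 = -28436095170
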